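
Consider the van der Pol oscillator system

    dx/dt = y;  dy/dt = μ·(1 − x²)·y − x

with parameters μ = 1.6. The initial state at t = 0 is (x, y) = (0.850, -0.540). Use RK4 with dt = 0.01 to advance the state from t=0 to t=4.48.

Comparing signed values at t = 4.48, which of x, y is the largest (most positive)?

t=0.000: state=(0.850, -0.540)
step 1 (dt=0.01): k1=(-0.540, -1.090), k2=(-0.545, -1.093), k3=(-0.545, -1.094), k4=(-0.551, -1.097); state += dt/6·(k1+2k2+2k3+k4)
t=0.010: state=(0.845, -0.551)
t=0.020: state=(0.839, -0.562)
t=0.030: state=(0.833, -0.573)
continuing one RK4 step at a time; state shown every 20 steps (Δt=0.2):
t=0.200: state=(0.719, -0.778)
t=0.400: state=(0.534, -1.083)
t=0.600: state=(0.278, -1.506)
t=0.800: state=(-0.079, -2.087)
t=1.000: state=(-0.560, -2.702)
t=1.200: state=(-1.124, -2.772)
t=1.400: state=(-1.598, -1.837)
t=1.600: state=(-1.846, -0.705)
t=1.800: state=(-1.914, -0.053)
t=2.000: state=(-1.892, 0.235)
t=2.200: state=(-1.830, 0.365)
t=2.400: state=(-1.749, 0.438)
t=2.600: state=(-1.656, 0.495)
t=2.800: state=(-1.551, 0.553)
t=3.000: state=(-1.434, 0.621)
t=3.200: state=(-1.301, 0.710)
t=3.400: state=(-1.148, 0.832)
t=3.600: state=(-0.965, 1.009)
t=3.800: state=(-0.738, 1.279)
t=4.000: state=(-0.443, 1.702)
t=4.200: state=(-0.042, 2.348)
t=4.400: state=(0.506, 3.112)
t=4.480: state=(0.764, 3.305)
compare at T: x=0.764, y=3.305

largest component: y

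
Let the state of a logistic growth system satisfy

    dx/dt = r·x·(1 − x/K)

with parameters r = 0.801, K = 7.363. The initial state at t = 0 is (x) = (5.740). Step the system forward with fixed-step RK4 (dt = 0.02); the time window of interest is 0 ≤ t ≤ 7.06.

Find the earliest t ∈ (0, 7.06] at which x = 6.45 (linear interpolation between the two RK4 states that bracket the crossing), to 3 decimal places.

t=0.000: state=(5.740)
step 1 (dt=0.02): k1=(1.013), k2=(1.009), k3=(1.009), k4=(1.004); state += dt/6·(k1+2k2+2k3+k4)
t=0.020: state=(5.760)
t=0.040: state=(5.780)
t=0.060: state=(5.800)
continuing one RK4 step at a time; state shown every 25 steps (Δt=0.5):
t=0.500: state=(6.190)
t=0.860: state=(6.448)
next step: t=0.880: state=(6.460) — x has crossed 6.45
linear interpolation between t=0.860 (6.44755) and t=0.880 (6.46032) → t≈0.864

t = 0.864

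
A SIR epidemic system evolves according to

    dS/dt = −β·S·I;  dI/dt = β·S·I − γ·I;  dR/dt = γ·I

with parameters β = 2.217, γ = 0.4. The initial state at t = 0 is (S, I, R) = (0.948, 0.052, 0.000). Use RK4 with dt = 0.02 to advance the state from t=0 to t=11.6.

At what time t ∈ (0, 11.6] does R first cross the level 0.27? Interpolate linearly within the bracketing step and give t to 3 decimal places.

t = 2.354

t=0.000: state=(0.948, 0.052, 0.000)
step 1 (dt=0.02): k1=(-0.109, 0.088, 0.021), k2=(-0.111, 0.090, 0.021), k3=(-0.111, 0.090, 0.021), k4=(-0.113, 0.091, 0.022); state += dt/6·(k1+2k2+2k3+k4)
t=0.020: state=(0.946, 0.054, 0.000)
t=0.040: state=(0.943, 0.056, 0.001)
t=0.060: state=(0.941, 0.058, 0.001)
continuing one RK4 step at a time; state shown every 25 steps (Δt=0.5):
t=0.500: state=(0.867, 0.117, 0.016)
t=1.000: state=(0.718, 0.232, 0.050)
t=1.500: state=(0.512, 0.377, 0.111)
t=2.000: state=(0.315, 0.486, 0.199)
t=2.340: state=(0.216, 0.517, 0.267)
next step: t=2.360: state=(0.211, 0.518, 0.271) — R has crossed 0.27
linear interpolation between t=2.340 (0.26714) and t=2.360 (0.27128) → t≈2.354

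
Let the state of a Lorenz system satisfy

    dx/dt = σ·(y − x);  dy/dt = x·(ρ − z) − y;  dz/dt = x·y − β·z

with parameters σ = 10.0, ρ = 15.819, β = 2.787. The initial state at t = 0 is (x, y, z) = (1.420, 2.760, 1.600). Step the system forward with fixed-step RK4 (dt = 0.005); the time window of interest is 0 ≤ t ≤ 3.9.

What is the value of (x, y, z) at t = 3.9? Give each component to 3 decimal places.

(x, y, z) = (-6.205, -2.480, 19.483)

t=0.000: state=(1.420, 2.760, 1.600)
step 1 (dt=0.005): k1=(13.400, 17.431, -0.540), k2=(13.501, 17.866, -0.380), k3=(13.509, 17.868, -0.379), k4=(13.618, 18.305, -0.215); state += dt/6·(k1+2k2+2k3+k4)
t=0.005: state=(1.488, 2.849, 1.598)
t=0.010: state=(1.556, 2.943, 1.598)
t=0.015: state=(1.626, 3.041, 1.599)
continuing one RK4 step at a time; state shown every 40 steps (Δt=0.2):
t=0.200: state=(6.343, 10.460, 4.874)
t=0.400: state=(11.844, 9.021, 23.816)
t=0.600: state=(2.347, -0.573, 16.522)
t=0.800: state=(0.010, -0.267, 9.412)
t=1.000: state=(-0.327, -0.512, 5.401)
t=1.200: state=(-1.090, -1.792, 3.213)
t=1.400: state=(-4.123, -6.857, 3.525)
t=1.600: state=(-11.515, -13.774, 17.561)
t=1.800: state=(-5.333, -0.658, 19.916)
t=2.000: state=(-0.811, -0.250, 11.448)
t=2.200: state=(-0.730, -1.023, 6.618)
t=2.400: state=(-2.094, -3.349, 4.244)
t=2.600: state=(-6.953, -10.718, 7.440)
t=2.800: state=(-10.714, -7.856, 22.601)
t=3.000: state=(-2.906, -0.567, 15.905)
t=3.200: state=(-1.285, -1.413, 9.326)
t=3.400: state=(-2.637, -3.961, 6.105)
t=3.600: state=(-7.368, -10.708, 9.385)
t=3.800: state=(-9.845, -7.133, 21.549)
t=3.900: state=(-6.205, -2.480, 19.483)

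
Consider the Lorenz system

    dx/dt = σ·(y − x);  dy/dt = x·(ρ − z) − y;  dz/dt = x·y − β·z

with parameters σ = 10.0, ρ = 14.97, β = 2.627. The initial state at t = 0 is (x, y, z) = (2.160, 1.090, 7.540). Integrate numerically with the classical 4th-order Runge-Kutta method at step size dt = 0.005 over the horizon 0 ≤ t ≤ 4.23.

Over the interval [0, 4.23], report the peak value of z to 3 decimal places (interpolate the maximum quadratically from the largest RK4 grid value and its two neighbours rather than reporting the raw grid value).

max z = 20.465

t=0.000: state=(2.160, 1.090, 7.540)
step 1 (dt=0.005): k1=(-10.700, 14.959, -17.453), k2=(-10.059, 14.816, -17.288), k3=(-10.078, 14.827, -17.288), k4=(-9.455, 14.693, -17.125); state += dt/6·(k1+2k2+2k3+k4)
t=0.005: state=(2.110, 1.164, 7.454)
t=0.010: state=(2.065, 1.237, 7.369)
t=0.015: state=(2.027, 1.309, 7.286)
continuing one RK4 step at a time; state shown every 40 steps (Δt=0.2):
t=0.200: state=(2.978, 4.415, 5.447)
t=0.400: state=(7.824, 10.899, 10.106)
t=0.600: state=(8.877, 5.841, 20.462)
t=0.800: state=(2.962, 1.382, 14.460)
t=1.000: state=(2.094, 2.462, 9.160)
t=1.200: state=(4.097, 5.818, 7.357)
t=1.400: state=(8.578, 10.534, 13.418)
t=1.600: state=(7.292, 4.515, 18.824)
t=1.800: state=(3.213, 2.376, 13.257)
t=2.000: state=(3.344, 4.149, 9.327)
t=2.200: state=(6.236, 8.194, 10.233)
t=2.400: state=(8.607, 8.073, 17.243)
t=2.600: state=(5.153, 3.415, 15.945)
t=2.800: state=(3.634, 3.767, 11.503)
t=3.000: state=(5.212, 6.566, 10.287)
t=3.200: state=(7.900, 8.607, 14.692)
t=3.400: state=(6.542, 4.964, 16.750)
t=3.600: state=(4.315, 3.929, 13.162)
t=3.800: state=(4.896, 5.760, 11.081)
t=4.000: state=(7.068, 8.016, 13.357)
t=4.200: state=(7.080, 6.124, 16.359)
t=4.230: state=(6.769, 5.663, 16.296)
largest grid value and its neighbours: z(0.590)=20.44730, z(0.595)=20.46323, z(0.600)=20.46206
parabola through these three points peaks at t≈0.597 with z≈20.46482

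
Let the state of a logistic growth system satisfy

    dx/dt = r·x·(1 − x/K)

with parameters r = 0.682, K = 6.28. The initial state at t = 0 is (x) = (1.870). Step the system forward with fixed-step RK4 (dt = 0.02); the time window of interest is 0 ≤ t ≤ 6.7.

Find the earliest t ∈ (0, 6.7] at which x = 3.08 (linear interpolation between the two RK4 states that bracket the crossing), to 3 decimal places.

t=0.000: state=(1.870)
step 1 (dt=0.02): k1=(0.896), k2=(0.898), k3=(0.898), k4=(0.901); state += dt/6·(k1+2k2+2k3+k4)
t=0.020: state=(1.888)
t=0.040: state=(1.906)
t=0.060: state=(1.924)
continuing one RK4 step at a time; state shown every 25 steps (Δt=0.5):
t=0.500: state=(2.346)
t=1.000: state=(2.864)
t=1.200: state=(3.078)
next step: t=1.220: state=(3.099) — x has crossed 3.08
linear interpolation between t=1.200 (3.07794) and t=1.220 (3.09935) → t≈1.202

t = 1.202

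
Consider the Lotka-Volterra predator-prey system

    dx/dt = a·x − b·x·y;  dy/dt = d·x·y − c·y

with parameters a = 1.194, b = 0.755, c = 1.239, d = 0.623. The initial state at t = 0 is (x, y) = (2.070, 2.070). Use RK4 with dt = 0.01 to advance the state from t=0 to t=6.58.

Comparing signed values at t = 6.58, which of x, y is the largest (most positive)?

largest component: y

t=0.000: state=(2.070, 2.070)
step 1 (dt=0.01): k1=(-0.764, 0.105), k2=(-0.763, 0.100), k3=(-0.763, 0.100), k4=(-0.762, 0.095); state += dt/6·(k1+2k2+2k3+k4)
t=0.010: state=(2.062, 2.071)
t=0.020: state=(2.055, 2.072)
t=0.030: state=(2.047, 2.073)
continuing one RK4 step at a time; state shown every 25 steps (Δt=0.25):
t=0.250: state=(1.887, 2.066)
t=0.500: state=(1.730, 2.008)
t=0.750: state=(1.610, 1.910)
t=1.000: state=(1.530, 1.788)
t=1.250: state=(1.490, 1.659)
t=1.500: state=(1.486, 1.534)
t=1.750: state=(1.516, 1.421)
t=2.000: state=(1.577, 1.326)
t=2.250: state=(1.667, 1.252)
t=2.500: state=(1.783, 1.201)
t=2.750: state=(1.921, 1.176)
t=3.000: state=(2.075, 1.177)
t=3.250: state=(2.234, 1.208)
t=3.500: state=(2.385, 1.270)
t=3.750: state=(2.508, 1.365)
t=4.000: state=(2.583, 1.489)
t=4.250: state=(2.593, 1.636)
t=4.500: state=(2.529, 1.791)
t=4.750: state=(2.398, 1.930)
t=5.000: state=(2.223, 2.030)
t=5.250: state=(2.032, 2.074)
t=5.500: state=(1.853, 2.059)
t=5.750: state=(1.703, 1.991)
t=6.000: state=(1.591, 1.887)
t=6.250: state=(1.519, 1.763)
t=6.500: state=(1.486, 1.633)
t=6.580: state=(1.483, 1.593)
compare at T: x=1.483, y=1.593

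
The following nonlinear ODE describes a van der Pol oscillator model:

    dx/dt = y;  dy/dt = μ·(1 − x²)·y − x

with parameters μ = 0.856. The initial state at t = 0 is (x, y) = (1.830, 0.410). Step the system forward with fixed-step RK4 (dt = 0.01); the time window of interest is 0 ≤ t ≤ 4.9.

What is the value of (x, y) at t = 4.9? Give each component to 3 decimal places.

t=0.000: state=(1.830, 0.410)
step 1 (dt=0.01): k1=(0.410, -2.654), k2=(0.397, -2.632), k3=(0.397, -2.632), k4=(0.384, -2.610); state += dt/6·(k1+2k2+2k3+k4)
t=0.010: state=(1.834, 0.384)
t=0.020: state=(1.838, 0.358)
t=0.030: state=(1.841, 0.332)
continuing one RK4 step at a time; state shown every 20 steps (Δt=0.2):
t=0.200: state=(1.865, -0.033)
t=0.400: state=(1.827, -0.325)
t=0.600: state=(1.741, -0.522)
t=0.800: state=(1.621, -0.671)
t=1.000: state=(1.474, -0.805)
t=1.200: state=(1.299, -0.944)
t=1.400: state=(1.094, -1.108)
t=1.600: state=(0.853, -1.313)
t=1.800: state=(0.565, -1.576)
t=2.000: state=(0.218, -1.904)
t=2.200: state=(-0.199, -2.259)
t=2.400: state=(-0.678, -2.496)
t=2.600: state=(-1.172, -2.363)
t=2.800: state=(-1.590, -1.754)
t=3.000: state=(-1.860, -0.948)
t=3.200: state=(-1.980, -0.287)
t=3.400: state=(-1.991, 0.140)
t=3.600: state=(-1.935, 0.397)
t=3.800: state=(-1.838, 0.562)
t=4.000: state=(-1.713, 0.687)
t=4.200: state=(-1.564, 0.800)
t=4.400: state=(-1.392, 0.921)
t=4.600: state=(-1.194, 1.066)
t=4.800: state=(-0.964, 1.249)
t=4.900: state=(-0.833, 1.360)

(x, y) = (-0.833, 1.360)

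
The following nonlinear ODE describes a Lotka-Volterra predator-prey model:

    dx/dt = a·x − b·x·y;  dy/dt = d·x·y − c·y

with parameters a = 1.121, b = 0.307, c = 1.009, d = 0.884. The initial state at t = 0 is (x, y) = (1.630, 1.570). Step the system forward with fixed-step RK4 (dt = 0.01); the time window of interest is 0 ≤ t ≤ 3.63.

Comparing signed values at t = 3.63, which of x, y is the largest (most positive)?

t=0.000: state=(1.630, 1.570)
step 1 (dt=0.01): k1=(1.042, 0.678), k2=(1.043, 0.687), k3=(1.043, 0.687), k4=(1.045, 0.696); state += dt/6·(k1+2k2+2k3+k4)
t=0.010: state=(1.640, 1.577)
t=0.020: state=(1.651, 1.584)
t=0.030: state=(1.661, 1.591)
continuing one RK4 step at a time; state shown every 20 steps (Δt=0.2):
t=0.200: state=(1.843, 1.744)
t=0.400: state=(2.056, 2.012)
t=0.600: state=(2.248, 2.407)
t=0.800: state=(2.388, 2.967)
t=1.000: state=(2.436, 3.720)
t=1.200: state=(2.359, 4.654)
t=1.400: state=(2.150, 5.676)
t=1.600: state=(1.843, 6.609)
t=1.800: state=(1.504, 7.260)
t=2.000: state=(1.193, 7.525)
t=2.200: state=(0.942, 7.420)
t=2.400: state=(0.755, 7.039)
t=2.600: state=(0.623, 6.493)
t=2.800: state=(0.533, 5.875)
t=3.000: state=(0.474, 5.247)
t=3.200: state=(0.438, 4.647)
t=3.400: state=(0.419, 4.096)
t=3.600: state=(0.415, 3.603)
t=3.630: state=(0.415, 3.534)
compare at T: x=0.415, y=3.534

largest component: y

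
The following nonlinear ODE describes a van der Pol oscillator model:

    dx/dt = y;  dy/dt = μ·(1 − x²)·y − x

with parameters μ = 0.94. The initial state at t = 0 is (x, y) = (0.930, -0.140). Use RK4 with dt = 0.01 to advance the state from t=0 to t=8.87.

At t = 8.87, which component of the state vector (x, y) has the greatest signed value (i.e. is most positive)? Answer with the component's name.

largest component: y

t=0.000: state=(0.930, -0.140)
step 1 (dt=0.01): k1=(-0.140, -0.948), k2=(-0.145, -0.948), k3=(-0.145, -0.948), k4=(-0.149, -0.948); state += dt/6·(k1+2k2+2k3+k4)
t=0.010: state=(0.929, -0.149)
t=0.020: state=(0.927, -0.159)
t=0.030: state=(0.925, -0.168)
continuing one RK4 step at a time; state shown every 50 steps (Δt=0.5):
t=0.500: state=(0.741, -0.621)
t=1.000: state=(0.294, -1.192)
t=1.500: state=(-0.471, -1.840)
t=2.000: state=(-1.369, -1.445)
t=2.500: state=(-1.747, -0.127)
t=3.000: state=(-1.625, 0.518)
t=3.500: state=(-1.273, 0.883)
t=4.000: state=(-0.719, 1.382)
t=4.500: state=(0.178, 2.261)
t=5.000: state=(1.399, 2.158)
t=5.500: state=(1.978, 0.250)
t=6.000: state=(1.881, -0.481)
t=6.500: state=(1.566, -0.763)
t=7.000: state=(1.109, -1.092)
t=7.500: state=(0.422, -1.730)
t=8.000: state=(-0.678, -2.598)
t=8.500: state=(-1.779, -1.325)
t=8.870: state=(-2.006, -0.057)
compare at T: x=-2.006, y=-0.057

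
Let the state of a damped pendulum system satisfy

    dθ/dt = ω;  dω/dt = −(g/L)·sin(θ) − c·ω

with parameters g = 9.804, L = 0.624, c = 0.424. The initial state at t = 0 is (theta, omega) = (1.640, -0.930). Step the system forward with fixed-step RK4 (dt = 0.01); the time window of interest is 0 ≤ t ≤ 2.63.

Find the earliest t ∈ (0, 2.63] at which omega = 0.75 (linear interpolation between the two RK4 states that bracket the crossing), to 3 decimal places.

t = 0.917

t=0.000: state=(1.640, -0.930)
step 1 (dt=0.01): k1=(-0.930, -15.280), k2=(-1.006, -15.252), k3=(-1.006, -15.253), k4=(-1.083, -15.225); state += dt/6·(k1+2k2+2k3+k4)
t=0.010: state=(1.630, -1.083)
t=0.020: state=(1.618, -1.235)
t=0.030: state=(1.605, -1.386)
continuing one RK4 step at a time; state shown every 10 steps (Δt=0.1):
t=0.100: state=(1.472, -2.428)
t=0.200: state=(1.158, -3.813)
t=0.300: state=(0.719, -4.892)
t=0.400: state=(0.200, -5.367)
t=0.500: state=(-0.327, -5.040)
t=0.600: state=(-0.785, -4.013)
t=0.700: state=(-1.117, -2.589)
t=0.800: state=(-1.298, -1.038)
t=0.900: state=(-1.325, 0.497)
t=0.910: state=(-1.319, 0.647)
next step: t=0.920: state=(-1.312, 0.796) — omega has crossed 0.75
linear interpolation between t=0.910 (0.64680) and t=0.920 (0.79577) → t≈0.917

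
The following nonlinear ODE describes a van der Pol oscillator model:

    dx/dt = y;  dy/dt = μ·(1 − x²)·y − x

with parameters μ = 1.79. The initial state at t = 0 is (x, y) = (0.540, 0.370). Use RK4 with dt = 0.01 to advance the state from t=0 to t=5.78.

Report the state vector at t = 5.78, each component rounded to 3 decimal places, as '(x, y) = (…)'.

(x, y) = (0.982, 3.556)

t=0.000: state=(0.540, 0.370)
step 1 (dt=0.01): k1=(0.370, -0.071), k2=(0.370, -0.074), k3=(0.370, -0.074), k4=(0.369, -0.078); state += dt/6·(k1+2k2+2k3+k4)
t=0.010: state=(0.544, 0.369)
t=0.020: state=(0.547, 0.368)
t=0.030: state=(0.551, 0.368)
continuing one RK4 step at a time; state shown every 20 steps (Δt=0.2):
t=0.200: state=(0.612, 0.340)
t=0.400: state=(0.674, 0.277)
t=0.600: state=(0.720, 0.180)
t=0.800: state=(0.744, 0.053)
t=1.000: state=(0.739, -0.100)
t=1.200: state=(0.702, -0.276)
t=1.400: state=(0.627, -0.485)
t=1.600: state=(0.505, -0.748)
t=1.800: state=(0.322, -1.102)
t=2.000: state=(0.054, -1.601)
t=2.200: state=(-0.329, -2.239)
t=2.400: state=(-0.831, -2.703)
t=2.600: state=(-1.349, -2.288)
t=2.800: state=(-1.696, -1.155)
t=3.000: state=(-1.832, -0.287)
t=3.200: state=(-1.842, 0.126)
t=3.400: state=(-1.797, 0.303)
t=3.600: state=(-1.726, 0.391)
t=3.800: state=(-1.642, 0.451)
t=4.000: state=(-1.546, 0.506)
t=4.200: state=(-1.439, 0.569)
t=4.400: state=(-1.318, 0.649)
t=4.600: state=(-1.178, 0.759)
t=4.800: state=(-1.011, 0.918)
t=5.000: state=(-0.805, 1.164)
t=5.200: state=(-0.535, 1.563)
t=5.400: state=(-0.163, 2.212)
t=5.600: state=(0.368, 3.113)
t=5.780: state=(0.982, 3.556)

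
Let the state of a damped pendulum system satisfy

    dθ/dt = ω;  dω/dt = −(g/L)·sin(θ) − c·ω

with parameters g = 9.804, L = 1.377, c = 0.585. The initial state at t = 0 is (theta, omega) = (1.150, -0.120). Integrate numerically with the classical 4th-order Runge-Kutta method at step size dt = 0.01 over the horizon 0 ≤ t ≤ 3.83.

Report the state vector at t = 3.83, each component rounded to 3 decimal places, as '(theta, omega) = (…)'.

(theta, omega) = (-0.347, 0.396)

t=0.000: state=(1.150, -0.120)
step 1 (dt=0.01): k1=(-0.120, -6.429), k2=(-0.152, -6.408), k3=(-0.152, -6.408), k4=(-0.184, -6.387); state += dt/6·(k1+2k2+2k3+k4)
t=0.010: state=(1.148, -0.184)
t=0.020: state=(1.146, -0.248)
t=0.030: state=(1.144, -0.311)
continuing one RK4 step at a time; state shown every 20 steps (Δt=0.2):
t=0.200: state=(1.004, -1.300)
t=0.400: state=(0.652, -2.151)
t=0.600: state=(0.181, -2.452)
t=0.800: state=(-0.285, -2.098)
t=1.000: state=(-0.626, -1.257)
t=1.200: state=(-0.776, -0.234)
t=1.400: state=(-0.724, 0.723)
t=1.600: state=(-0.504, 1.426)
t=1.800: state=(-0.181, 1.720)
t=2.000: state=(0.152, 1.541)
t=2.200: state=(0.410, 0.984)
t=2.400: state=(0.534, 0.248)
t=2.600: state=(0.511, -0.463)
t=2.800: state=(0.361, -0.988)
t=3.000: state=(0.136, -1.211)
t=3.200: state=(-0.100, -1.095)
t=3.400: state=(-0.284, -0.707)
t=3.600: state=(-0.374, -0.183)
t=3.800: state=(-0.358, 0.329)
t=3.830: state=(-0.347, 0.396)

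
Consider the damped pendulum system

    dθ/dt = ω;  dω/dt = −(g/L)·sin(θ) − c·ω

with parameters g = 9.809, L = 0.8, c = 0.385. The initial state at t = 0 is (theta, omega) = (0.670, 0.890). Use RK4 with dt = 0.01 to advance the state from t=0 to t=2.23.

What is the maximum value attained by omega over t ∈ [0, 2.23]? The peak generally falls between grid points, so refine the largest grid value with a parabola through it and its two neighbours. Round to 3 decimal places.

max omega = 1.900

t=0.000: state=(0.670, 0.890)
step 1 (dt=0.01): k1=(0.890, -7.957), k2=(0.850, -7.984), k3=(0.850, -7.982), k4=(0.810, -8.007); state += dt/6·(k1+2k2+2k3+k4)
t=0.010: state=(0.679, 0.810)
t=0.020: state=(0.686, 0.730)
t=0.030: state=(0.693, 0.649)
continuing one RK4 step at a time; state shown every 10 steps (Δt=0.1):
t=0.100: state=(0.719, 0.080)
t=0.200: state=(0.687, -0.706)
t=0.300: state=(0.581, -1.396)
t=0.400: state=(0.413, -1.920)
t=0.500: state=(0.204, -2.215)
t=0.600: state=(-0.021, -2.240)
t=0.700: state=(-0.235, -2.000)
t=0.800: state=(-0.413, -1.536)
t=0.900: state=(-0.537, -0.923)
t=1.000: state=(-0.595, -0.237)
t=1.100: state=(-0.585, 0.447)
t=1.200: state=(-0.508, 1.060)
t=1.300: state=(-0.377, 1.539)
t=1.400: state=(-0.207, 1.829)
t=1.500: state=(-0.019, 1.895)
t=1.600: state=(0.164, 1.733)
t=1.700: state=(0.321, 1.375)
t=1.800: state=(0.435, 0.874)
t=1.900: state=(0.494, 0.297)
t=2.000: state=(0.494, -0.289)
t=2.100: state=(0.438, -0.823)
t=2.200: state=(0.333, -1.247)
t=2.230: state=(0.294, -1.346)
largest grid value and its neighbours: omega(1.470)=1.89925, omega(1.480)=1.90005, omega(1.490)=1.89852
parabola through these three points peaks at t≈1.478 with omega≈1.90008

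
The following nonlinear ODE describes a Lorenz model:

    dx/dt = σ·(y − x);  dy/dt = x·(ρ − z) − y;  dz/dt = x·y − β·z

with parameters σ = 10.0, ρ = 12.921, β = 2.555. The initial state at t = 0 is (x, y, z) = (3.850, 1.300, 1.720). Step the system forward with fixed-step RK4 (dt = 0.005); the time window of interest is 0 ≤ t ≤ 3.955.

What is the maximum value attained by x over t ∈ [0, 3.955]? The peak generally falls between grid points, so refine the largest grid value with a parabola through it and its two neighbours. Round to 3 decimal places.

max x = 10.128

t=0.000: state=(3.850, 1.300, 1.720)
step 1 (dt=0.005): k1=(-25.500, 41.824, 0.610), k2=(-23.817, 40.999, 0.920), k3=(-23.880, 41.046, 0.916), k4=(-22.254, 40.264, 1.209); state += dt/6·(k1+2k2+2k3+k4)
t=0.005: state=(3.731, 1.505, 1.725)
t=0.010: state=(3.627, 1.703, 1.732)
t=0.015: state=(3.538, 1.894, 1.742)
continuing one RK4 step at a time; state shown every 40 steps (Δt=0.2):
t=0.200: state=(5.597, 8.381, 4.412)
t=0.400: state=(10.093, 9.526, 17.170)
t=0.600: state=(4.005, 1.065, 15.509)
t=0.800: state=(1.215, 0.901, 9.555)
t=1.000: state=(1.465, 1.941, 6.002)
t=1.200: state=(3.301, 4.787, 4.838)
t=1.400: state=(7.501, 9.773, 9.617)
t=1.600: state=(7.872, 5.568, 17.177)
t=1.800: state=(3.273, 1.904, 12.881)
t=2.000: state=(2.389, 2.638, 8.575)
t=2.200: state=(3.890, 5.151, 7.016)
t=2.400: state=(7.086, 8.608, 10.619)
t=2.600: state=(7.264, 5.768, 15.667)
t=2.800: state=(4.041, 2.969, 12.764)
t=3.000: state=(3.391, 3.696, 9.384)
t=3.200: state=(4.926, 6.081, 8.802)
t=3.400: state=(7.106, 7.693, 12.387)
t=3.600: state=(6.212, 5.008, 14.431)
t=3.800: state=(4.233, 3.724, 11.868)
t=3.955: state=(4.098, 4.392, 10.062)
largest grid value and its neighbours: x(0.385)=10.12598, x(0.390)=10.12673, x(0.395)=10.11588
parabola through these three points peaks at t≈0.388 with x≈10.12783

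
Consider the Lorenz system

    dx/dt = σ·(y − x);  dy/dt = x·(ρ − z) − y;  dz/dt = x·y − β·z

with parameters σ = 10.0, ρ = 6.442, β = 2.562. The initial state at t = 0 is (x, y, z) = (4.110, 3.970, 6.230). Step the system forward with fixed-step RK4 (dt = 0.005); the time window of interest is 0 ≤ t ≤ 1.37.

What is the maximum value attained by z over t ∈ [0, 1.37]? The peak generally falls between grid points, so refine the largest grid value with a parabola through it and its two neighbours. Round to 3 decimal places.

t=0.000: state=(4.110, 3.970, 6.230)
step 1 (dt=0.005): k1=(-1.400, -3.099, 0.355), k2=(-1.442, -3.095, 0.307), k3=(-1.441, -3.095, 0.307), k4=(-1.483, -3.091, 0.259); state += dt/6·(k1+2k2+2k3+k4)
t=0.005: state=(4.103, 3.955, 6.232)
t=0.010: state=(4.095, 3.939, 6.233)
t=0.015: state=(4.087, 3.924, 6.233)
continuing one RK4 step at a time; state shown every 10 steps (Δt=0.05):
t=0.050: state=(4.022, 3.818, 6.224)
t=0.100: state=(3.912, 3.679, 6.173)
t=0.150: state=(3.793, 3.557, 6.084)
t=0.200: state=(3.679, 3.459, 5.967)
t=0.250: state=(3.576, 3.387, 5.832)
t=0.300: state=(3.491, 3.339, 5.687)
t=0.350: state=(3.425, 3.316, 5.543)
t=0.400: state=(3.381, 3.315, 5.405)
t=0.450: state=(3.359, 3.334, 5.280)
t=0.500: state=(3.356, 3.371, 5.173)
t=0.550: state=(3.372, 3.422, 5.087)
t=0.600: state=(3.405, 3.484, 5.024)
t=0.650: state=(3.451, 3.555, 4.986)
t=0.700: state=(3.508, 3.630, 4.974)
t=0.750: state=(3.572, 3.706, 4.985)
t=0.800: state=(3.640, 3.778, 5.019)
t=0.850: state=(3.709, 3.844, 5.073)
t=0.900: state=(3.775, 3.900, 5.144)
t=0.950: state=(3.834, 3.944, 5.226)
t=1.000: state=(3.883, 3.972, 5.315)
t=1.050: state=(3.921, 3.984, 5.405)
t=1.100: state=(3.946, 3.980, 5.491)
t=1.150: state=(3.956, 3.962, 5.567)
t=1.200: state=(3.952, 3.931, 5.630)
t=1.250: state=(3.935, 3.891, 5.677)
t=1.300: state=(3.908, 3.844, 5.707)
t=1.350: state=(3.872, 3.795, 5.718)
t=1.370: state=(3.856, 3.775, 5.717)
largest grid value and its neighbours: z(0.015)=6.23317, z(0.020)=6.23327, z(0.025)=6.23289
parabola through these three points peaks at t≈0.019 with z≈6.23329

max z = 6.233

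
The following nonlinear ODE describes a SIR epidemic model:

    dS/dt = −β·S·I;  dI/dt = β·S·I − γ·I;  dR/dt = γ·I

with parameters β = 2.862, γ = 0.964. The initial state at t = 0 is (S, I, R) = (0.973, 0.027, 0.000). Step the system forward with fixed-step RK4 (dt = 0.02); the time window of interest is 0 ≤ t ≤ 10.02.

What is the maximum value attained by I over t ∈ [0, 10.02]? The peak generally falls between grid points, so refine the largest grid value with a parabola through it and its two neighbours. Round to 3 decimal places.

max I = 0.306

t=0.000: state=(0.973, 0.027, 0.000)
step 1 (dt=0.02): k1=(-0.075, 0.049, 0.026), k2=(-0.076, 0.050, 0.027), k3=(-0.077, 0.050, 0.027), k4=(-0.078, 0.051, 0.027); state += dt/6·(k1+2k2+2k3+k4)
t=0.020: state=(0.971, 0.028, 0.001)
t=0.040: state=(0.970, 0.029, 0.001)
t=0.060: state=(0.968, 0.030, 0.002)
continuing one RK4 step at a time; state shown every 25 steps (Δt=0.5):
t=0.500: state=(0.914, 0.065, 0.021)
t=1.000: state=(0.795, 0.137, 0.068)
t=1.500: state=(0.610, 0.233, 0.157)
t=2.000: state=(0.415, 0.298, 0.287)
t=2.500: state=(0.269, 0.298, 0.433)
t=3.000: state=(0.181, 0.252, 0.567)
t=3.500: state=(0.131, 0.194, 0.675)
t=4.000: state=(0.103, 0.142, 0.755)
t=4.500: state=(0.087, 0.100, 0.813)
t=5.000: state=(0.077, 0.069, 0.853)
t=5.500: state=(0.071, 0.048, 0.881)
t=6.000: state=(0.067, 0.032, 0.900)
t=6.500: state=(0.065, 0.022, 0.913)
t=7.000: state=(0.063, 0.015, 0.922)
t=7.500: state=(0.062, 0.010, 0.928)
t=8.000: state=(0.061, 0.007, 0.932)
t=8.500: state=(0.061, 0.005, 0.935)
t=9.000: state=(0.060, 0.003, 0.937)
t=9.500: state=(0.060, 0.002, 0.938)
t=10.000: state=(0.060, 0.001, 0.939)
t=10.020: state=(0.060, 0.001, 0.939)
largest grid value and its neighbours: I(2.220)=0.30581, I(2.240)=0.30586, I(2.260)=0.30581
parabola through these three points peaks at t≈2.240 with I≈0.30586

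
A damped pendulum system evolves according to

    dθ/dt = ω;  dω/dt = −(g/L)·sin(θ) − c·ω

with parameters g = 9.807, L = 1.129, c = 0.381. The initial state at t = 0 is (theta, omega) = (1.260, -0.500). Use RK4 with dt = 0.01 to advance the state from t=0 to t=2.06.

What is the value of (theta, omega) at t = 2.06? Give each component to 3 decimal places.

(theta, omega) = (0.710, 1.077)

t=0.000: state=(1.260, -0.500)
step 1 (dt=0.01): k1=(-0.500, -8.080), k2=(-0.540, -8.058), k3=(-0.540, -8.057), k4=(-0.581, -8.035); state += dt/6·(k1+2k2+2k3+k4)
t=0.010: state=(1.255, -0.581)
t=0.020: state=(1.248, -0.661)
t=0.030: state=(1.241, -0.740)
continuing one RK4 step at a time; state shown every 10 steps (Δt=0.1):
t=0.100: state=(1.170, -1.282)
t=0.200: state=(1.006, -1.990)
t=0.300: state=(0.776, -2.580)
t=0.400: state=(0.496, -2.990)
t=0.500: state=(0.186, -3.162)
t=0.600: state=(-0.127, -3.068)
t=0.700: state=(-0.419, -2.721)
t=0.800: state=(-0.665, -2.177)
t=0.900: state=(-0.850, -1.507)
t=1.000: state=(-0.964, -0.776)
t=1.100: state=(-1.005, -0.034)
t=1.200: state=(-0.972, 0.682)
t=1.300: state=(-0.870, 1.337)
t=1.400: state=(-0.708, 1.894)
t=1.500: state=(-0.496, 2.307)
t=1.600: state=(-0.253, 2.533)
t=1.700: state=(0.003, 2.543)
t=1.800: state=(0.249, 2.339)
t=1.900: state=(0.465, 1.952)
t=2.000: state=(0.635, 1.431)
t=2.060: state=(0.710, 1.077)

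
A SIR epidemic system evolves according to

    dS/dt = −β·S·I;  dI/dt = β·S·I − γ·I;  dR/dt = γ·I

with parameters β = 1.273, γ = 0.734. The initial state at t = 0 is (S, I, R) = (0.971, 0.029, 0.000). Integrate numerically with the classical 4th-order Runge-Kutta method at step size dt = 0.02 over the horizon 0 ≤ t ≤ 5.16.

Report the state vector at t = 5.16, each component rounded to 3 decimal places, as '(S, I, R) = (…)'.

(S, I, R) = (0.566, 0.123, 0.311)

t=0.000: state=(0.971, 0.029, 0.000)
step 1 (dt=0.02): k1=(-0.036, 0.015, 0.021), k2=(-0.036, 0.015, 0.021), k3=(-0.036, 0.015, 0.021), k4=(-0.036, 0.015, 0.022); state += dt/6·(k1+2k2+2k3+k4)
t=0.020: state=(0.970, 0.029, 0.000)
t=0.040: state=(0.970, 0.030, 0.001)
t=0.060: state=(0.969, 0.030, 0.001)
continuing one RK4 step at a time; state shown every 10 steps (Δt=0.2):
t=0.200: state=(0.963, 0.032, 0.004)
t=0.400: state=(0.955, 0.035, 0.009)
t=0.600: state=(0.946, 0.039, 0.015)
t=0.800: state=(0.937, 0.043, 0.021)
t=1.000: state=(0.926, 0.047, 0.027)
t=1.200: state=(0.915, 0.051, 0.035)
t=1.400: state=(0.902, 0.055, 0.042)
t=1.600: state=(0.889, 0.060, 0.051)
t=1.800: state=(0.875, 0.065, 0.060)
t=2.000: state=(0.860, 0.070, 0.070)
t=2.200: state=(0.844, 0.075, 0.081)
t=2.400: state=(0.828, 0.080, 0.092)
t=2.600: state=(0.811, 0.085, 0.104)
t=2.800: state=(0.793, 0.090, 0.117)
t=3.000: state=(0.774, 0.095, 0.131)
t=3.200: state=(0.755, 0.100, 0.145)
t=3.400: state=(0.736, 0.104, 0.160)
t=3.600: state=(0.716, 0.108, 0.176)
t=3.800: state=(0.696, 0.112, 0.192)
t=4.000: state=(0.677, 0.115, 0.208)
t=4.200: state=(0.657, 0.118, 0.225)
t=4.400: state=(0.637, 0.120, 0.243)
t=4.600: state=(0.618, 0.121, 0.261)
t=4.800: state=(0.599, 0.122, 0.279)
t=5.000: state=(0.581, 0.123, 0.297)
t=5.160: state=(0.566, 0.123, 0.311)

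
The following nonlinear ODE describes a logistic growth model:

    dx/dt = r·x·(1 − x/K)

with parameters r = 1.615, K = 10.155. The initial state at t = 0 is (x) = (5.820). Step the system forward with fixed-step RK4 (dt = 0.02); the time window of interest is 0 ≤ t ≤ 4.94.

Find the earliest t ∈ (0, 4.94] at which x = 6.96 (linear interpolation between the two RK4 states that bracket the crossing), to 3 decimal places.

t=0.000: state=(5.820)
step 1 (dt=0.02): k1=(4.012), k2=(4.003), k3=(4.003), k4=(3.992); state += dt/6·(k1+2k2+2k3+k4)
t=0.020: state=(5.900)
t=0.040: state=(5.980)
t=0.060: state=(6.059)
continuing one RK4 step at a time; state shown every 10 steps (Δt=0.2):
t=0.200: state=(6.597)
t=0.280: state=(6.890)
next step: t=0.300: state=(6.961) — x has crossed 6.96
linear interpolation between t=0.280 (6.88993) and t=0.300 (6.96106) → t≈0.300

t = 0.300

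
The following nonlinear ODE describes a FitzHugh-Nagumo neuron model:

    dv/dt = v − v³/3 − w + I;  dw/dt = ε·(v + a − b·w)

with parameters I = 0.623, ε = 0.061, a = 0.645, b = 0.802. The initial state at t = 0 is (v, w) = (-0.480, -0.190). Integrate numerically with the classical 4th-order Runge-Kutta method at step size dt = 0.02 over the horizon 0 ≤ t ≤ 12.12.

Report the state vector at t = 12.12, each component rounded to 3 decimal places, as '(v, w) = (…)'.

t=0.000: state=(-0.480, -0.190)
step 1 (dt=0.02): k1=(0.370, 0.019), k2=(0.373, 0.020), k3=(0.373, 0.020), k4=(0.375, 0.020); state += dt/6·(k1+2k2+2k3+k4)
t=0.020: state=(-0.473, -0.190)
t=0.040: state=(-0.465, -0.189)
t=0.060: state=(-0.457, -0.189)
continuing one RK4 step at a time; state shown every 25 steps (Δt=0.5):
t=0.500: state=(-0.254, -0.177)
t=1.000: state=(0.095, -0.156)
t=1.500: state=(0.640, -0.123)
t=2.000: state=(1.315, -0.071)
t=2.500: state=(1.770, -0.002)
t=3.000: state=(1.918, 0.074)
t=3.500: state=(1.937, 0.149)
t=4.000: state=(1.921, 0.223)
t=4.500: state=(1.897, 0.295)
t=5.000: state=(1.871, 0.364)
t=5.500: state=(1.844, 0.431)
t=6.000: state=(1.817, 0.495)
t=6.500: state=(1.790, 0.557)
t=7.000: state=(1.762, 0.616)
t=7.500: state=(1.735, 0.673)
t=8.000: state=(1.707, 0.728)
t=8.500: state=(1.679, 0.781)
t=9.000: state=(1.650, 0.832)
t=9.500: state=(1.622, 0.881)
t=10.000: state=(1.593, 0.927)
t=10.500: state=(1.563, 0.972)
t=11.000: state=(1.534, 1.014)
t=11.500: state=(1.503, 1.055)
t=12.000: state=(1.472, 1.094)
t=12.120: state=(1.465, 1.103)

(v, w) = (1.465, 1.103)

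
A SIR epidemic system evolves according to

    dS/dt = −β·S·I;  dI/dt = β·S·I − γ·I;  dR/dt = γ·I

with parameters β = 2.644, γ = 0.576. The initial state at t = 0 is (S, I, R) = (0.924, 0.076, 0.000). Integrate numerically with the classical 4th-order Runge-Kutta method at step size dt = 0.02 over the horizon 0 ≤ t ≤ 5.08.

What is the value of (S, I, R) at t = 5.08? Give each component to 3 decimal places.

(S, I, R) = (0.018, 0.125, 0.857)

t=0.000: state=(0.924, 0.076, 0.000)
step 1 (dt=0.02): k1=(-0.186, 0.142, 0.044), k2=(-0.189, 0.144, 0.045), k3=(-0.189, 0.144, 0.045), k4=(-0.192, 0.146, 0.045); state += dt/6·(k1+2k2+2k3+k4)
t=0.020: state=(0.920, 0.079, 0.001)
t=0.040: state=(0.916, 0.082, 0.002)
t=0.060: state=(0.912, 0.085, 0.003)
continuing one RK4 step at a time; state shown every 10 steps (Δt=0.2):
t=0.200: state=(0.880, 0.109, 0.011)
t=0.400: state=(0.822, 0.153, 0.026)
t=0.600: state=(0.748, 0.206, 0.046)
t=0.800: state=(0.660, 0.267, 0.073)
t=1.000: state=(0.564, 0.329, 0.108)
t=1.200: state=(0.467, 0.385, 0.149)
t=1.400: state=(0.376, 0.428, 0.196)
t=1.600: state=(0.298, 0.456, 0.247)
t=1.800: state=(0.233, 0.467, 0.300)
t=2.000: state=(0.182, 0.464, 0.354)
t=2.200: state=(0.143, 0.450, 0.407)
t=2.400: state=(0.113, 0.429, 0.457)
t=2.600: state=(0.091, 0.404, 0.505)
t=2.800: state=(0.074, 0.376, 0.550)
t=3.000: state=(0.061, 0.347, 0.592)
t=3.200: state=(0.051, 0.319, 0.630)
t=3.400: state=(0.044, 0.291, 0.665)
t=3.600: state=(0.038, 0.265, 0.697)
t=3.800: state=(0.033, 0.241, 0.726)
t=4.000: state=(0.029, 0.218, 0.753)
t=4.200: state=(0.026, 0.197, 0.777)
t=4.400: state=(0.024, 0.178, 0.798)
t=4.600: state=(0.022, 0.161, 0.818)
t=4.800: state=(0.020, 0.145, 0.835)
t=5.000: state=(0.019, 0.130, 0.851)
t=5.080: state=(0.018, 0.125, 0.857)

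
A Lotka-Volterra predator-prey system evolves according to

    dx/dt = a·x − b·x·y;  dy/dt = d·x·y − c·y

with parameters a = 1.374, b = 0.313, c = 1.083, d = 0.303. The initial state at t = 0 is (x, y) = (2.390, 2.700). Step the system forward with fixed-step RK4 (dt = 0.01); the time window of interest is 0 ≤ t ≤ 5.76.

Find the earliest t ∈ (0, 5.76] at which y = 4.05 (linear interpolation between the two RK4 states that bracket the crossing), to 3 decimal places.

t = 1.866

t=0.000: state=(2.390, 2.700)
step 1 (dt=0.01): k1=(1.264, -0.969), k2=(1.271, -0.962), k3=(1.271, -0.962), k4=(1.278, -0.955); state += dt/6·(k1+2k2+2k3+k4)
t=0.010: state=(2.403, 2.690)
t=0.020: state=(2.416, 2.681)
t=0.030: state=(2.429, 2.672)
continuing one RK4 step at a time; state shown every 20 steps (Δt=0.2):
t=0.200: state=(2.671, 2.534)
t=0.400: state=(3.012, 2.423)
t=0.600: state=(3.413, 2.370)
t=0.800: state=(3.873, 2.379)
t=1.000: state=(4.384, 2.460)
t=1.200: state=(4.923, 2.626)
t=1.400: state=(5.455, 2.896)
t=1.600: state=(5.920, 3.294)
t=1.800: state=(6.238, 3.837)
t=1.860: state=(6.292, 4.030)
next step: t=1.870: state=(6.299, 4.063) — y has crossed 4.05
linear interpolation between t=1.860 (4.02975) and t=1.870 (4.06312) → t≈1.866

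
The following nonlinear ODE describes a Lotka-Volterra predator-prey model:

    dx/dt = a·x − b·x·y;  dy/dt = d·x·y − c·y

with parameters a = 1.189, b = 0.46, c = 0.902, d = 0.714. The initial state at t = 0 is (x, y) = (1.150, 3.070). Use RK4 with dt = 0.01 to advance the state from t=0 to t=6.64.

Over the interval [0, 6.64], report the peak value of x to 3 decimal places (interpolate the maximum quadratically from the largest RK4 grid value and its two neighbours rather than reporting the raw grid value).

max x = 1.567

t=0.000: state=(1.150, 3.070)
step 1 (dt=0.01): k1=(-0.257, -0.248), k2=(-0.256, -0.251), k3=(-0.256, -0.251), k4=(-0.255, -0.254); state += dt/6·(k1+2k2+2k3+k4)
t=0.010: state=(1.147, 3.067)
t=0.020: state=(1.145, 3.065)
t=0.030: state=(1.142, 3.062)
continuing one RK4 step at a time; state shown every 25 steps (Δt=0.25):
t=0.250: state=(1.092, 2.992)
t=0.500: state=(1.048, 2.890)
t=0.750: state=(1.019, 2.774)
t=1.000: state=(1.004, 2.651)
t=1.250: state=(1.003, 2.530)
t=1.500: state=(1.016, 2.418)
t=1.750: state=(1.042, 2.318)
t=2.000: state=(1.080, 2.236)
t=2.250: state=(1.128, 2.173)
t=2.500: state=(1.186, 2.131)
t=2.750: state=(1.251, 2.114)
t=3.000: state=(1.320, 2.123)
t=3.250: state=(1.390, 2.158)
t=3.500: state=(1.455, 2.220)
t=3.750: state=(1.510, 2.309)
t=4.000: state=(1.549, 2.422)
t=4.250: state=(1.566, 2.554)
t=4.500: state=(1.559, 2.695)
t=4.750: state=(1.527, 2.834)
t=5.000: state=(1.473, 2.957)
t=5.250: state=(1.403, 3.052)
t=5.500: state=(1.325, 3.107)
t=5.750: state=(1.246, 3.120)
t=6.000: state=(1.174, 3.090)
t=6.250: state=(1.111, 3.023)
t=6.500: state=(1.062, 2.929)
t=6.640: state=(1.041, 2.868)
largest grid value and its neighbours: x(4.300)=1.56693, x(4.310)=1.56693, x(4.320)=1.56689
parabola through these three points peaks at t≈4.306 with x≈1.56693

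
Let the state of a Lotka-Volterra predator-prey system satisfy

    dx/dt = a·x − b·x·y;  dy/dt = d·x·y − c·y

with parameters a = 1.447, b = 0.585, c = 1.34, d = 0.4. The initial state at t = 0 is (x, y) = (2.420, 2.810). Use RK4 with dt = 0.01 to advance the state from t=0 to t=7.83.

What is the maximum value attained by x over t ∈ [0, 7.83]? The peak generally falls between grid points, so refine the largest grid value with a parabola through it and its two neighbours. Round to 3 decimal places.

max x = 4.609

t=0.000: state=(2.420, 2.810)
step 1 (dt=0.01): k1=(-0.476, -1.045), k2=(-0.469, -1.046), k3=(-0.469, -1.046), k4=(-0.461, -1.047); state += dt/6·(k1+2k2+2k3+k4)
t=0.010: state=(2.415, 2.800)
t=0.020: state=(2.411, 2.789)
t=0.030: state=(2.406, 2.779)
continuing one RK4 step at a time; state shown every 50 steps (Δt=0.5):
t=0.500: state=(2.365, 2.307)
t=1.000: state=(2.633, 1.936)
t=1.500: state=(3.176, 1.764)
t=2.000: state=(3.897, 1.828)
t=2.500: state=(4.504, 2.180)
t=3.000: state=(4.509, 2.785)
t=3.500: state=(3.787, 3.295)
t=4.000: state=(2.939, 3.291)
t=4.500: state=(2.448, 2.866)
t=5.000: state=(2.354, 2.356)
t=5.500: state=(2.590, 1.967)
t=6.000: state=(3.107, 1.772)
t=6.500: state=(3.818, 1.809)
t=7.000: state=(4.459, 2.128)
t=7.500: state=(4.548, 2.716)
t=7.830: state=(4.171, 3.113)
largest grid value and its neighbours: x(7.300)=4.60853, x(7.310)=4.60875, x(7.320)=4.60863
parabola through these three points peaks at t≈7.311 with x≈4.60876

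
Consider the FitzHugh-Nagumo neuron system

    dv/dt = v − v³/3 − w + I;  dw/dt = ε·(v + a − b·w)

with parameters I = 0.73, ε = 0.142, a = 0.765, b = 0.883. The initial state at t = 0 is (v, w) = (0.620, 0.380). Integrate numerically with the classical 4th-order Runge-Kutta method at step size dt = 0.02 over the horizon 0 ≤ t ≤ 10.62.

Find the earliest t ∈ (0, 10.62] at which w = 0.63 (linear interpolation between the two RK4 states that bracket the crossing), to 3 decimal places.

t=0.000: state=(0.620, 0.380)
step 1 (dt=0.02): k1=(0.891, 0.149), k2=(0.894, 0.150), k3=(0.895, 0.150), k4=(0.898, 0.151); state += dt/6·(k1+2k2+2k3+k4)
t=0.020: state=(0.638, 0.383)
t=0.040: state=(0.656, 0.386)
t=0.060: state=(0.674, 0.389)
continuing one RK4 step at a time; state shown every 25 steps (Δt=0.5):
t=0.500: state=(1.089, 0.468)
t=1.000: state=(1.470, 0.582)
t=1.180: state=(1.556, 0.627)
next step: t=1.200: state=(1.564, 0.632) — w has crossed 0.63
linear interpolation between t=1.180 (0.62654) and t=1.200 (0.63157) → t≈1.194

t = 1.194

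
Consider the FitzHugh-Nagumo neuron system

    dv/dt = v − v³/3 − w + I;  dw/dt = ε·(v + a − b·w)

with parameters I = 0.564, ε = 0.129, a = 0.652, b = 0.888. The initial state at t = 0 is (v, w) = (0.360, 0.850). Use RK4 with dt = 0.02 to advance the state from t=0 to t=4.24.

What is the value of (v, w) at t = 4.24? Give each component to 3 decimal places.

t=0.000: state=(0.360, 0.850)
step 1 (dt=0.02): k1=(0.058, 0.033), k2=(0.059, 0.033), k3=(0.059, 0.033), k4=(0.059, 0.033); state += dt/6·(k1+2k2+2k3+k4)
t=0.020: state=(0.361, 0.851)
t=0.040: state=(0.362, 0.851)
t=0.060: state=(0.364, 0.852)
continuing one RK4 step at a time; state shown every 10 steps (Δt=0.2):
t=0.200: state=(0.372, 0.857)
t=0.400: state=(0.385, 0.864)
t=0.600: state=(0.399, 0.871)
t=0.800: state=(0.413, 0.878)
t=1.000: state=(0.429, 0.885)
t=1.200: state=(0.446, 0.893)
t=1.400: state=(0.464, 0.901)
t=1.600: state=(0.483, 0.909)
t=1.800: state=(0.504, 0.918)
t=2.000: state=(0.526, 0.927)
t=2.200: state=(0.550, 0.936)
t=2.400: state=(0.575, 0.946)
t=2.600: state=(0.602, 0.956)
t=2.800: state=(0.630, 0.967)
t=3.000: state=(0.659, 0.978)
t=3.200: state=(0.689, 0.990)
t=3.400: state=(0.720, 1.002)
t=3.600: state=(0.752, 1.015)
t=3.800: state=(0.784, 1.028)
t=4.000: state=(0.816, 1.042)
t=4.200: state=(0.847, 1.056)
t=4.240: state=(0.853, 1.059)

(v, w) = (0.853, 1.059)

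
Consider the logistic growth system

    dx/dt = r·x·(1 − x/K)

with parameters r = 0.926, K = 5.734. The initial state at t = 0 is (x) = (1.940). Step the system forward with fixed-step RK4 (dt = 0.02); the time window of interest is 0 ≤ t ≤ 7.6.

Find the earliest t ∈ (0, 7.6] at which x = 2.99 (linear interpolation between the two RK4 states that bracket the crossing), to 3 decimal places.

t=0.000: state=(1.940)
step 1 (dt=0.02): k1=(1.189), k2=(1.192), k3=(1.192), k4=(1.196); state += dt/6·(k1+2k2+2k3+k4)
t=0.020: state=(1.964)
t=0.040: state=(1.988)
t=0.060: state=(2.012)
continuing one RK4 step at a time; state shown every 25 steps (Δt=0.5):
t=0.500: state=(2.570)
t=0.800: state=(2.967)
next step: t=0.820: state=(2.994) — x has crossed 2.99
linear interpolation between t=0.800 (2.96740) and t=0.820 (2.99391) → t≈0.817

t = 0.817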